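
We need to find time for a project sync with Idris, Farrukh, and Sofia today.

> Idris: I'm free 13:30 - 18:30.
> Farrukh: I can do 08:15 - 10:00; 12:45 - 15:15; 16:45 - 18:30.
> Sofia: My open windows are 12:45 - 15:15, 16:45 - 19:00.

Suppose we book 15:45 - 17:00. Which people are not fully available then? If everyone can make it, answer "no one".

Farrukh, Sofia

Idris: free for 15:45-17:00. Farrukh: not fully free for 15:45-17:00. Sofia: not fully free for 15:45-17:00.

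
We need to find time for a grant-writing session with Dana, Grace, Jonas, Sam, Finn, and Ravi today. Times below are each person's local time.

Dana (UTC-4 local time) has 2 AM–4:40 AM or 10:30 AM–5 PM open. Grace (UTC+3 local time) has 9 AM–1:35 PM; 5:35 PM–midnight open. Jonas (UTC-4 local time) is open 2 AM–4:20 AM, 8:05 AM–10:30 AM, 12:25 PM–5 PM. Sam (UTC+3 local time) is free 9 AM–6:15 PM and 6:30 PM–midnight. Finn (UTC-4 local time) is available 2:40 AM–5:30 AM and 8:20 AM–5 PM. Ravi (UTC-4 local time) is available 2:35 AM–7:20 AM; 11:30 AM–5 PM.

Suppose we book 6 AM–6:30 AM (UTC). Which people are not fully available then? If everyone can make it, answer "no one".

Finn, Ravi

Dana in UTC: 06:00-08:40, 14:30-21:00 (add 4h to convert from UTC-4).
Grace in UTC: 06:00-10:35, 14:35-21:00 (subtract 3h to convert from UTC+3).
Jonas in UTC: 06:00-08:20, 12:05-14:30, 16:25-21:00 (add 4h to convert from UTC-4).
Sam in UTC: 06:00-15:15, 15:30-21:00 (subtract 3h to convert from UTC+3).
Finn in UTC: 06:40-09:30, 12:20-21:00 (add 4h to convert from UTC-4).
Ravi in UTC: 06:35-11:20, 15:30-21:00 (add 4h to convert from UTC-4).
Dana: free for 06:00-06:30. Grace: free for 06:00-06:30. Jonas: free for 06:00-06:30. Sam: free for 06:00-06:30. Finn: not fully free for 06:00-06:30. Ravi: not fully free for 06:00-06:30.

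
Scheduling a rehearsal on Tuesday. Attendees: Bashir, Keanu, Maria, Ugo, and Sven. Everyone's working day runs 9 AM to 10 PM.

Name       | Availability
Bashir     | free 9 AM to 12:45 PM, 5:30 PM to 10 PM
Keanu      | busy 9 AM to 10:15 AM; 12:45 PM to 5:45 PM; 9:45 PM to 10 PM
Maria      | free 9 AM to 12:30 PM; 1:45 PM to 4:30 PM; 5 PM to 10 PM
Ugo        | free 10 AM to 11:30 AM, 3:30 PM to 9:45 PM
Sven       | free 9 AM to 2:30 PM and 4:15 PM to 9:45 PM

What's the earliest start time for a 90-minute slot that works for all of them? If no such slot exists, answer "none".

Bashir free: 09:00-12:45, 17:30-22:00.
Keanu free: 10:15-12:45, 17:45-21:45 (invert busy blocks within the working day).
Maria free: 09:00-12:30, 13:45-16:30, 17:00-22:00.
Ugo free: 10:00-11:30, 15:30-21:45.
Sven free: 09:00-14:30, 16:15-21:45.
Bashir ∩ Keanu: 10:15-12:45, 17:45-21:45.
Bashir ∩ Keanu ∩ Maria: 10:15-12:30, 17:45-21:45.
Bashir ∩ Keanu ∩ Maria ∩ Ugo: 10:15-11:30, 17:45-21:45.
Bashir ∩ Keanu ∩ Maria ∩ Ugo ∩ Sven: 10:15-11:30, 17:45-21:45.
The first common window of at least 90 minutes is 17:45-21:45, so the earliest start is 17:45.

17:45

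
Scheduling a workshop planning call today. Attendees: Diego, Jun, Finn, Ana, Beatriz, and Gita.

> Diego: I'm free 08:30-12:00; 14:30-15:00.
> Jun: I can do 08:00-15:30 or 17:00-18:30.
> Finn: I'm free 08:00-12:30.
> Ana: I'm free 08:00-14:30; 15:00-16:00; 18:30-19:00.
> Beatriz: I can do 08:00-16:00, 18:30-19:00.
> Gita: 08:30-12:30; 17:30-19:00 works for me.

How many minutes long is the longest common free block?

210

Diego ∩ Jun: 08:30-12:00, 14:30-15:00.
Diego ∩ Jun ∩ Finn: 08:30-12:00.
Diego ∩ Jun ∩ Finn ∩ Ana: 08:30-12:00.
Diego ∩ Jun ∩ Finn ∩ Ana ∩ Beatriz: 08:30-12:00.
Diego ∩ Jun ∩ Finn ∩ Ana ∩ Beatriz ∩ Gita: 08:30-12:00.
Those are the intersection windows.
The longest is 08:30-12:00 at 210 minutes.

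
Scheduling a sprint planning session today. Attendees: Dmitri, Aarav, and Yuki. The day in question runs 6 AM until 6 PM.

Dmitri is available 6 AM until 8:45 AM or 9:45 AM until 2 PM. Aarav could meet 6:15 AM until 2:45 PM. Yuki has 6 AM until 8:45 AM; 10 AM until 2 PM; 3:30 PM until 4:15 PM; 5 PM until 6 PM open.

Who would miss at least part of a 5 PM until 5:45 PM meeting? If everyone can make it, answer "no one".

Dmitri: not fully free for 17:00-17:45. Aarav: not fully free for 17:00-17:45. Yuki: free for 17:00-17:45.

Aarav, Dmitri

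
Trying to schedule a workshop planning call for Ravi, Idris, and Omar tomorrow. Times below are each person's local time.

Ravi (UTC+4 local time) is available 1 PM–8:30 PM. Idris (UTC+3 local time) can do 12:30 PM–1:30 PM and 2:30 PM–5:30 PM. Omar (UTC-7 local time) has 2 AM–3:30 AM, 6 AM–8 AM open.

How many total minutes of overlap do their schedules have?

Ravi in UTC: 09:00-16:30 (subtract 4h to convert from UTC+4).
Idris in UTC: 09:30-10:30, 11:30-14:30 (subtract 3h to convert from UTC+3).
Omar in UTC: 09:00-10:30, 13:00-15:00 (add 7h to convert from UTC-7).
Ravi ∩ Idris: 09:30-10:30, 11:30-14:30.
Ravi ∩ Idris ∩ Omar: 09:30-10:30, 13:00-14:30.
Summing the common windows: 60 + 90 = 150 minutes.

150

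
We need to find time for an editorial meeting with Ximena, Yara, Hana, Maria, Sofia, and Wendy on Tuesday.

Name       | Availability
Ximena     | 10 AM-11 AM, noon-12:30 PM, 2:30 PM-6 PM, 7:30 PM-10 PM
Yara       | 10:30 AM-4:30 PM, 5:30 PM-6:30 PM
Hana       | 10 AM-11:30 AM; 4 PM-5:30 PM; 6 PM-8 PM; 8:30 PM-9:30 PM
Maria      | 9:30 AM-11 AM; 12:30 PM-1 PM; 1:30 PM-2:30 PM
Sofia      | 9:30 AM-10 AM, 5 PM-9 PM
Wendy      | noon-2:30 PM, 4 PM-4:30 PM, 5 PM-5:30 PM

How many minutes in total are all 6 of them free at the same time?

0

Ximena ∩ Yara: 10:30-11:00, 12:00-12:30, 14:30-16:30, 17:30-18:00.
Ximena ∩ Yara ∩ Hana: 10:30-11:00, 16:00-16:30.
Ximena ∩ Yara ∩ Hana ∩ Maria: 10:30-11:00.
Ximena ∩ Yara ∩ Hana ∩ Maria ∩ Sofia: ∅.
Ximena ∩ Yara ∩ Hana ∩ Maria ∩ Sofia ∩ Wendy: ∅.
There is no time when everyone is free.
There is no common window, so the total is 0 minutes.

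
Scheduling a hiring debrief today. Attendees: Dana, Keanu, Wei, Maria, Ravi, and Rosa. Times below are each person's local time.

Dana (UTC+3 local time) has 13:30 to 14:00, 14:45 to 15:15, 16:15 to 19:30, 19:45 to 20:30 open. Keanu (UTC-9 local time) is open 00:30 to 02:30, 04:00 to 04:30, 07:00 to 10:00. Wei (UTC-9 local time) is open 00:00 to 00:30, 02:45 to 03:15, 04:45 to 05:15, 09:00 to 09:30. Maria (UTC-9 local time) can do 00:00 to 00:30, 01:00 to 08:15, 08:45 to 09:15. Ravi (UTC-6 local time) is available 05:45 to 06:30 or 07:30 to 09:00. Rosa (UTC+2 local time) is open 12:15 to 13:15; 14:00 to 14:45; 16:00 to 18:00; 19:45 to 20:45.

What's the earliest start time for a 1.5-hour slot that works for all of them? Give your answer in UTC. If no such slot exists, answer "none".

none

Dana in UTC: 10:30-11:00, 11:45-12:15, 13:15-16:30, 16:45-17:30 (subtract 3h to convert from UTC+3).
Keanu in UTC: 09:30-11:30, 13:00-13:30, 16:00-19:00 (add 9h to convert from UTC-9).
Wei in UTC: 09:00-09:30, 11:45-12:15, 13:45-14:15, 18:00-18:30 (add 9h to convert from UTC-9).
Maria in UTC: 09:00-09:30, 10:00-17:15, 17:45-18:15 (add 9h to convert from UTC-9).
Ravi in UTC: 11:45-12:30, 13:30-15:00 (add 6h to convert from UTC-6).
Rosa in UTC: 10:15-11:15, 12:00-12:45, 14:00-16:00, 17:45-18:45 (subtract 2h to convert from UTC+2).
Dana ∩ Keanu: 10:30-11:00, 13:15-13:30, 16:00-16:30, 16:45-17:30.
Dana ∩ Keanu ∩ Wei: ∅.
Dana ∩ Keanu ∩ Wei ∩ Maria: ∅.
Dana ∩ Keanu ∩ Wei ∩ Maria ∩ Ravi: ∅.
Dana ∩ Keanu ∩ Wei ∩ Maria ∩ Ravi ∩ Rosa: ∅.
There is no time when everyone is free.
No common window is at least 90 minutes long.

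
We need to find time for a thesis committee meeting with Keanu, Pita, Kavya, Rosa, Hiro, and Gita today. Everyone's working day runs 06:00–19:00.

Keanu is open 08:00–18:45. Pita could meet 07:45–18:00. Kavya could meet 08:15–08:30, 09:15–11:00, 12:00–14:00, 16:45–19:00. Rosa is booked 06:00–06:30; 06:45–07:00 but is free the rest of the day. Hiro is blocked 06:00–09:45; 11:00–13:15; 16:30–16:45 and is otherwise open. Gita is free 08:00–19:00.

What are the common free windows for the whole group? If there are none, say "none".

Keanu free: 08:00-18:45.
Pita free: 07:45-18:00.
Kavya free: 08:15-08:30, 09:15-11:00, 12:00-14:00, 16:45-19:00.
Rosa free: 06:30-06:45, 07:00-19:00 (invert busy blocks within the working day).
Hiro free: 09:45-11:00, 13:15-16:30, 16:45-19:00 (invert busy blocks within the working day).
Gita free: 08:00-19:00.
Keanu ∩ Pita: 08:00-18:00.
Keanu ∩ Pita ∩ Kavya: 08:15-08:30, 09:15-11:00, 12:00-14:00, 16:45-18:00.
Keanu ∩ Pita ∩ Kavya ∩ Rosa: 08:15-08:30, 09:15-11:00, 12:00-14:00, 16:45-18:00.
Keanu ∩ Pita ∩ Kavya ∩ Rosa ∩ Hiro: 09:45-11:00, 13:15-14:00, 16:45-18:00.
Keanu ∩ Pita ∩ Kavya ∩ Rosa ∩ Hiro ∩ Gita: 09:45-11:00, 13:15-14:00, 16:45-18:00.
So the common availability across everyone is 09:45-11:00, 13:15-14:00, 16:45-18:00.

09:45-11:00, 13:15-14:00, 16:45-18:00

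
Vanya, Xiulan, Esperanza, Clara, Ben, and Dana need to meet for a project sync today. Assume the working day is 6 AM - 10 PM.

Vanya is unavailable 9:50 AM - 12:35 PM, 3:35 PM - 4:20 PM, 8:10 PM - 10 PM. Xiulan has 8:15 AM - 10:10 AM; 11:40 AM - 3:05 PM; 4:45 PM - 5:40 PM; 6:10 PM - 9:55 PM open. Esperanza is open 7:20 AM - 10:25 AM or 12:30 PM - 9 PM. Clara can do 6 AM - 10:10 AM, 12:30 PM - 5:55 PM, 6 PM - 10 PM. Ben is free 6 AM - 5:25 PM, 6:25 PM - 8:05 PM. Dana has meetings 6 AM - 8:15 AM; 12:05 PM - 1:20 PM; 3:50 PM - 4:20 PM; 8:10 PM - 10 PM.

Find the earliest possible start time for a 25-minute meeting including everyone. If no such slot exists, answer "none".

Vanya free: 06:00-09:50, 12:35-15:35, 16:20-20:10 (invert busy blocks within the working day).
Xiulan free: 08:15-10:10, 11:40-15:05, 16:45-17:40, 18:10-21:55.
Esperanza free: 07:20-10:25, 12:30-21:00.
Clara free: 06:00-10:10, 12:30-17:55, 18:00-22:00.
Ben free: 06:00-17:25, 18:25-20:05.
Dana free: 08:15-12:05, 13:20-15:50, 16:20-20:10 (invert busy blocks within the working day).
Vanya ∩ Xiulan: 08:15-09:50, 12:35-15:05, 16:45-17:40, 18:10-20:10.
Vanya ∩ Xiulan ∩ Esperanza: 08:15-09:50, 12:35-15:05, 16:45-17:40, 18:10-20:10.
Vanya ∩ Xiulan ∩ Esperanza ∩ Clara: 08:15-09:50, 12:35-15:05, 16:45-17:40, 18:10-20:10.
Vanya ∩ Xiulan ∩ Esperanza ∩ Clara ∩ Ben: 08:15-09:50, 12:35-15:05, 16:45-17:25, 18:25-20:05.
Vanya ∩ Xiulan ∩ Esperanza ∩ Clara ∩ Ben ∩ Dana: 08:15-09:50, 13:20-15:05, 16:45-17:25, 18:25-20:05.
The first common window of at least 25 minutes is 08:15-09:50, so the earliest start is 08:15.

08:15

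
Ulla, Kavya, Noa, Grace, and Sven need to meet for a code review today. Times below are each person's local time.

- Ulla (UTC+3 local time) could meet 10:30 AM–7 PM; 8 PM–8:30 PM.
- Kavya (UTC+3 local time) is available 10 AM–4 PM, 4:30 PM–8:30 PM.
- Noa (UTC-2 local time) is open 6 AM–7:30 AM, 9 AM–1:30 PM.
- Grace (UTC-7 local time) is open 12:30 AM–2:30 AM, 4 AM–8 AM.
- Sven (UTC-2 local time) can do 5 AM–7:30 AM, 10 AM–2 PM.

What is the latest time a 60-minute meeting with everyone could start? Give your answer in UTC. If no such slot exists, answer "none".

Ulla in UTC: 07:30-16:00, 17:00-17:30 (subtract 3h to convert from UTC+3).
Kavya in UTC: 07:00-13:00, 13:30-17:30 (subtract 3h to convert from UTC+3).
Noa in UTC: 08:00-09:30, 11:00-15:30 (add 2h to convert from UTC-2).
Grace in UTC: 07:30-09:30, 11:00-15:00 (add 7h to convert from UTC-7).
Sven in UTC: 07:00-09:30, 12:00-16:00 (add 2h to convert from UTC-2).
Ulla ∩ Kavya: 07:30-13:00, 13:30-16:00, 17:00-17:30.
Ulla ∩ Kavya ∩ Noa: 08:00-09:30, 11:00-13:00, 13:30-15:30.
Ulla ∩ Kavya ∩ Noa ∩ Grace: 08:00-09:30, 11:00-13:00, 13:30-15:00.
Ulla ∩ Kavya ∩ Noa ∩ Grace ∩ Sven: 08:00-09:30, 12:00-13:00, 13:30-15:00.
Those are the intersection windows.
The last common window of at least 60 minutes is 13:30-15:00; a 60-minute meeting can start as late as 14:00 and still end by 15:00.

14:00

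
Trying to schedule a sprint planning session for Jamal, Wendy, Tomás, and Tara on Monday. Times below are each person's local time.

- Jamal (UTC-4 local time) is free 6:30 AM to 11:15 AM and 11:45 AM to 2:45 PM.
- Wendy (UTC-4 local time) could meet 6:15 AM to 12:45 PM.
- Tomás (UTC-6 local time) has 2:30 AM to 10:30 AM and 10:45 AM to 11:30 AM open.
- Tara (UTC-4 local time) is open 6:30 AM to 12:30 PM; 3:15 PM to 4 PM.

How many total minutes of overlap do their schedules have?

330

Jamal in UTC: 10:30-15:15, 15:45-18:45 (add 4h to convert from UTC-4).
Wendy in UTC: 10:15-16:45 (add 4h to convert from UTC-4).
Tomás in UTC: 08:30-16:30, 16:45-17:30 (add 6h to convert from UTC-6).
Tara in UTC: 10:30-16:30, 19:15-20:00 (add 4h to convert from UTC-4).
Jamal ∩ Wendy: 10:30-15:15, 15:45-16:45.
Jamal ∩ Wendy ∩ Tomás: 10:30-15:15, 15:45-16:30.
Jamal ∩ Wendy ∩ Tomás ∩ Tara: 10:30-15:15, 15:45-16:30.
Summing the common windows: 285 + 45 = 330 minutes.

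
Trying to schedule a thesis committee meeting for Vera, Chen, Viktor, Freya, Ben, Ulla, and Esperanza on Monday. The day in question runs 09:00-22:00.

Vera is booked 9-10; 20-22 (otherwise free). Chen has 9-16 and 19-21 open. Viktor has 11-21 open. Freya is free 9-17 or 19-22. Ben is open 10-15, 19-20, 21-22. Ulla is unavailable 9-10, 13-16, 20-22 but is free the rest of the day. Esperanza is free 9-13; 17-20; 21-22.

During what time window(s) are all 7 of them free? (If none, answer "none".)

Vera free: 10:00-20:00 (invert busy blocks within the working day).
Chen free: 09:00-16:00, 19:00-21:00.
Viktor free: 11:00-21:00.
Freya free: 09:00-17:00, 19:00-22:00.
Ben free: 10:00-15:00, 19:00-20:00, 21:00-22:00.
Ulla free: 10:00-13:00, 16:00-20:00 (invert busy blocks within the working day).
Esperanza free: 09:00-13:00, 17:00-20:00, 21:00-22:00.
Vera ∩ Chen: 10:00-16:00, 19:00-20:00.
Vera ∩ Chen ∩ Viktor: 11:00-16:00, 19:00-20:00.
Vera ∩ Chen ∩ Viktor ∩ Freya: 11:00-16:00, 19:00-20:00.
Vera ∩ Chen ∩ Viktor ∩ Freya ∩ Ben: 11:00-15:00, 19:00-20:00.
Vera ∩ Chen ∩ Viktor ∩ Freya ∩ Ben ∩ Ulla: 11:00-13:00, 19:00-20:00.
Vera ∩ Chen ∩ Viktor ∩ Freya ∩ Ben ∩ Ulla ∩ Esperanza: 11:00-13:00, 19:00-20:00.

11:00-13:00, 19:00-20:00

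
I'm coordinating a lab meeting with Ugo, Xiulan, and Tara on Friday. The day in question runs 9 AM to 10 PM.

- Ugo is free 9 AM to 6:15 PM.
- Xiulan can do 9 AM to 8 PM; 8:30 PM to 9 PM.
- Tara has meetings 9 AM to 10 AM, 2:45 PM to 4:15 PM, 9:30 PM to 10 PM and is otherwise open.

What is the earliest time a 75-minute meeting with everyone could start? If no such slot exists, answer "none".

Ugo free: 09:00-18:15.
Xiulan free: 09:00-20:00, 20:30-21:00.
Tara free: 10:00-14:45, 16:15-21:30 (invert busy blocks within the working day).
Ugo ∩ Xiulan: 09:00-18:15.
Ugo ∩ Xiulan ∩ Tara: 10:00-14:45, 16:15-18:15.
So the common availability across everyone is 10:00-14:45, 16:15-18:15.
The first common window of at least 75 minutes is 10:00-14:45, so the earliest start is 10:00.

10:00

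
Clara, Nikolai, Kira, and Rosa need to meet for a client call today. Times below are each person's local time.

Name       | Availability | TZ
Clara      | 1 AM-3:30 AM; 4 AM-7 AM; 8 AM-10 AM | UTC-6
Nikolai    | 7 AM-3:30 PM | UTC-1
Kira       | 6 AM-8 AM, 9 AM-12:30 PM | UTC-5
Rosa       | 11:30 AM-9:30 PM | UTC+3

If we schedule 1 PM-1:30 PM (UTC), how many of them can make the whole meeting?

Clara in UTC: 07:00-09:30, 10:00-13:00, 14:00-16:00 (add 6h to convert from UTC-6).
Nikolai in UTC: 08:00-16:30 (add 1h to convert from UTC-1).
Kira in UTC: 11:00-13:00, 14:00-17:30 (add 5h to convert from UTC-5).
Rosa in UTC: 08:30-18:30 (subtract 3h to convert from UTC+3).
Nikolai and Rosa can make the full 13:00-13:30 slot — that's 2.

2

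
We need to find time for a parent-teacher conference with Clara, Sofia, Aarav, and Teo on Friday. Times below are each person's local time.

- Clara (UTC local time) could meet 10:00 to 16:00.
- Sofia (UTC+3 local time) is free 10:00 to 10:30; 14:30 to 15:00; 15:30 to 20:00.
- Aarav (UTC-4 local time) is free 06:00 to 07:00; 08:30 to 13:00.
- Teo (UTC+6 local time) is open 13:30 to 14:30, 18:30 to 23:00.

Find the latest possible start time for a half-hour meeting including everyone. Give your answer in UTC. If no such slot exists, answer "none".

15:30

Clara in UTC: 10:00-16:00.
Sofia in UTC: 07:00-07:30, 11:30-12:00, 12:30-17:00 (subtract 3h to convert from UTC+3).
Aarav in UTC: 10:00-11:00, 12:30-17:00 (add 4h to convert from UTC-4).
Teo in UTC: 07:30-08:30, 12:30-17:00 (subtract 6h to convert from UTC+6).
Clara ∩ Sofia: 11:30-12:00, 12:30-16:00.
Clara ∩ Sofia ∩ Aarav: 12:30-16:00.
Clara ∩ Sofia ∩ Aarav ∩ Teo: 12:30-16:00.
The last common window of at least 30 minutes is 12:30-16:00; a 30-minute meeting can start as late as 15:30 and still end by 16:00.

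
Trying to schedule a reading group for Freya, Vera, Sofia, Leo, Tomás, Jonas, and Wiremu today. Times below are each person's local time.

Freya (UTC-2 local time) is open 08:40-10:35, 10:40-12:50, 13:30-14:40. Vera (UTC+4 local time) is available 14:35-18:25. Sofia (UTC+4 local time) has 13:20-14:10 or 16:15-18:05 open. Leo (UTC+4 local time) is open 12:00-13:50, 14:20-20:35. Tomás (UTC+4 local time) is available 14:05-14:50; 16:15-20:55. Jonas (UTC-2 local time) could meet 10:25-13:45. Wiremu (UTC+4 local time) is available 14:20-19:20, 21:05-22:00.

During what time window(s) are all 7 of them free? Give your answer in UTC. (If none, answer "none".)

Freya in UTC: 10:40-12:35, 12:40-14:50, 15:30-16:40 (add 2h to convert from UTC-2).
Vera in UTC: 10:35-14:25 (subtract 4h to convert from UTC+4).
Sofia in UTC: 09:20-10:10, 12:15-14:05 (subtract 4h to convert from UTC+4).
Leo in UTC: 08:00-09:50, 10:20-16:35 (subtract 4h to convert from UTC+4).
Tomás in UTC: 10:05-10:50, 12:15-16:55 (subtract 4h to convert from UTC+4).
Jonas in UTC: 12:25-15:45 (add 2h to convert from UTC-2).
Wiremu in UTC: 10:20-15:20, 17:05-18:00 (subtract 4h to convert from UTC+4).
Freya ∩ Vera: 10:40-12:35, 12:40-14:25.
Freya ∩ Vera ∩ Sofia: 12:15-12:35, 12:40-14:05.
Freya ∩ Vera ∩ Sofia ∩ Leo: 12:15-12:35, 12:40-14:05.
Freya ∩ Vera ∩ Sofia ∩ Leo ∩ Tomás: 12:15-12:35, 12:40-14:05.
Freya ∩ Vera ∩ Sofia ∩ Leo ∩ Tomás ∩ Jonas: 12:25-12:35, 12:40-14:05.
Freya ∩ Vera ∩ Sofia ∩ Leo ∩ Tomás ∩ Jonas ∩ Wiremu: 12:25-12:35, 12:40-14:05.
Those are the intersection windows.

12:25-12:35, 12:40-14:05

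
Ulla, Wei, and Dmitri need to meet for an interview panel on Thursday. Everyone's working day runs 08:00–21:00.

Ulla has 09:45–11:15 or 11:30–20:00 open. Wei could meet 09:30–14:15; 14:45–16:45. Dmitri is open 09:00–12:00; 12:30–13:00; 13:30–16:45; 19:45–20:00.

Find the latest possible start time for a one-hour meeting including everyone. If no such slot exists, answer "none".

Ulla ∩ Wei: 09:45-11:15, 11:30-14:15, 14:45-16:45.
Ulla ∩ Wei ∩ Dmitri: 09:45-11:15, 11:30-12:00, 12:30-13:00, 13:30-14:15, 14:45-16:45.
So the common availability across everyone is 09:45-11:15, 11:30-12:00, 12:30-13:00, 13:30-14:15, 14:45-16:45.
The last common window of at least 60 minutes is 14:45-16:45; a 60-minute meeting can start as late as 15:45 and still end by 16:45.

15:45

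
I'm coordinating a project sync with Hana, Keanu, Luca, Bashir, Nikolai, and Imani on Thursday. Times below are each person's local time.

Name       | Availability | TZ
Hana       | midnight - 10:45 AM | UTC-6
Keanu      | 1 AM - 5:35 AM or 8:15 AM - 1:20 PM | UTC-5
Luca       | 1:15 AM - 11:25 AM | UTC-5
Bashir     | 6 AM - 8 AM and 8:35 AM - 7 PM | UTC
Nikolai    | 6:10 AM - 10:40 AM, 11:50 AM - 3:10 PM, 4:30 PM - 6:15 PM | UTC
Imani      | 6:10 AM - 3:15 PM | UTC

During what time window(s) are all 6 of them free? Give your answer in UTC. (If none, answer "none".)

Hana in UTC: 06:00-16:45 (add 6h to convert from UTC-6).
Keanu in UTC: 06:00-10:35, 13:15-18:20 (add 5h to convert from UTC-5).
Luca in UTC: 06:15-16:25 (add 5h to convert from UTC-5).
Bashir in UTC: 06:00-08:00, 08:35-19:00.
Nikolai in UTC: 06:10-10:40, 11:50-15:10, 16:30-18:15.
Imani in UTC: 06:10-15:15.
Hana ∩ Keanu: 06:00-10:35, 13:15-16:45.
Hana ∩ Keanu ∩ Luca: 06:15-10:35, 13:15-16:25.
Hana ∩ Keanu ∩ Luca ∩ Bashir: 06:15-08:00, 08:35-10:35, 13:15-16:25.
Hana ∩ Keanu ∩ Luca ∩ Bashir ∩ Nikolai: 06:15-08:00, 08:35-10:35, 13:15-15:10.
Hana ∩ Keanu ∩ Luca ∩ Bashir ∩ Nikolai ∩ Imani: 06:15-08:00, 08:35-10:35, 13:15-15:10.

06:15-08:00, 08:35-10:35, 13:15-15:10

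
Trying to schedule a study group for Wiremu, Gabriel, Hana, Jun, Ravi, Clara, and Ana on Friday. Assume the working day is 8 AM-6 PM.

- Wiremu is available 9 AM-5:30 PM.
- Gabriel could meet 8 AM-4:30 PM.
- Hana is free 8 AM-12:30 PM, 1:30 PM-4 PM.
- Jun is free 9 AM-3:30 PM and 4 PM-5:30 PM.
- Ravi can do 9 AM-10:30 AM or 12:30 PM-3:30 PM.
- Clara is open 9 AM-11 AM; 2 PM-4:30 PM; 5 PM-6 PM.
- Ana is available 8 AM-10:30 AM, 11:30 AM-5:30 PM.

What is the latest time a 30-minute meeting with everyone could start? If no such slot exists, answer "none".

Wiremu ∩ Gabriel: 09:00-16:30.
Wiremu ∩ Gabriel ∩ Hana: 09:00-12:30, 13:30-16:00.
Wiremu ∩ Gabriel ∩ Hana ∩ Jun: 09:00-12:30, 13:30-15:30.
Wiremu ∩ Gabriel ∩ Hana ∩ Jun ∩ Ravi: 09:00-10:30, 13:30-15:30.
Wiremu ∩ Gabriel ∩ Hana ∩ Jun ∩ Ravi ∩ Clara: 09:00-10:30, 14:00-15:30.
Wiremu ∩ Gabriel ∩ Hana ∩ Jun ∩ Ravi ∩ Clara ∩ Ana: 09:00-10:30, 14:00-15:30.
The last common window of at least 30 minutes is 14:00-15:30; a 30-minute meeting can start as late as 15:00 and still end by 15:30.

15:00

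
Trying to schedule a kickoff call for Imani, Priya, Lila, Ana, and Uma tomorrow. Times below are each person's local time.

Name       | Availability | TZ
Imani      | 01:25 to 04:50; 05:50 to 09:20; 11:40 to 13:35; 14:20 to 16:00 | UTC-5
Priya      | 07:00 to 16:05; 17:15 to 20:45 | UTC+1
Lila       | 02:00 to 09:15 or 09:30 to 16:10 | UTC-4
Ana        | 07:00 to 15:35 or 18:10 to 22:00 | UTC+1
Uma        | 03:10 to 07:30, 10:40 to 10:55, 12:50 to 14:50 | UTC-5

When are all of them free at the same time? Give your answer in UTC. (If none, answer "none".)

08:10-09:50, 10:50-12:30, 17:50-18:35, 19:20-19:45

Imani in UTC: 06:25-09:50, 10:50-14:20, 16:40-18:35, 19:20-21:00 (add 5h to convert from UTC-5).
Priya in UTC: 06:00-15:05, 16:15-19:45 (subtract 1h to convert from UTC+1).
Lila in UTC: 06:00-13:15, 13:30-20:10 (add 4h to convert from UTC-4).
Ana in UTC: 06:00-14:35, 17:10-21:00 (subtract 1h to convert from UTC+1).
Uma in UTC: 08:10-12:30, 15:40-15:55, 17:50-19:50 (add 5h to convert from UTC-5).
Imani ∩ Priya: 06:25-09:50, 10:50-14:20, 16:40-18:35, 19:20-19:45.
Imani ∩ Priya ∩ Lila: 06:25-09:50, 10:50-13:15, 13:30-14:20, 16:40-18:35, 19:20-19:45.
Imani ∩ Priya ∩ Lila ∩ Ana: 06:25-09:50, 10:50-13:15, 13:30-14:20, 17:10-18:35, 19:20-19:45.
Imani ∩ Priya ∩ Lila ∩ Ana ∩ Uma: 08:10-09:50, 10:50-12:30, 17:50-18:35, 19:20-19:45.
Those are the intersection windows.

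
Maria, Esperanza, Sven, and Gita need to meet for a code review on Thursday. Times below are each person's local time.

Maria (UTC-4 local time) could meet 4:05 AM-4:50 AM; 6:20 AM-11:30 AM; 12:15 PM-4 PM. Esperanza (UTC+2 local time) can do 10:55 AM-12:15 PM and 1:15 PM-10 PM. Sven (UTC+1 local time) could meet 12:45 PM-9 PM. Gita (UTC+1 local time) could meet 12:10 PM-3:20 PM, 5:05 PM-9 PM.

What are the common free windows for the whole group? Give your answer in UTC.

Maria in UTC: 08:05-08:50, 10:20-15:30, 16:15-20:00 (add 4h to convert from UTC-4).
Esperanza in UTC: 08:55-10:15, 11:15-20:00 (subtract 2h to convert from UTC+2).
Sven in UTC: 11:45-20:00 (subtract 1h to convert from UTC+1).
Gita in UTC: 11:10-14:20, 16:05-20:00 (subtract 1h to convert from UTC+1).
Maria ∩ Esperanza: 11:15-15:30, 16:15-20:00.
Maria ∩ Esperanza ∩ Sven: 11:45-15:30, 16:15-20:00.
Maria ∩ Esperanza ∩ Sven ∩ Gita: 11:45-14:20, 16:15-20:00.
So the common availability across everyone is 11:45-14:20, 16:15-20:00.

11:45-14:20, 16:15-20:00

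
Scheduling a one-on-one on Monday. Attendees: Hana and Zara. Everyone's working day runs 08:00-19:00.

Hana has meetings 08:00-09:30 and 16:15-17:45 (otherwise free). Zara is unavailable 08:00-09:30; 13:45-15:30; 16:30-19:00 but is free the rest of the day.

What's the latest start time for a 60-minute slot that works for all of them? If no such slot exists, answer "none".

Hana free: 09:30-16:15, 17:45-19:00 (invert busy blocks within the working day).
Zara free: 09:30-13:45, 15:30-16:30 (invert busy blocks within the working day).
Hana ∩ Zara: 09:30-13:45, 15:30-16:15.
So the common availability across everyone is 09:30-13:45, 15:30-16:15.
The last common window of at least 60 minutes is 09:30-13:45; a 60-minute meeting can start as late as 12:45 and still end by 13:45.

12:45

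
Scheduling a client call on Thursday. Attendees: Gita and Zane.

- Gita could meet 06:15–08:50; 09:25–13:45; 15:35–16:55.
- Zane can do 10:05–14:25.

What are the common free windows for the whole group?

Gita ∩ Zane: 10:05-13:45.

10:05-13:45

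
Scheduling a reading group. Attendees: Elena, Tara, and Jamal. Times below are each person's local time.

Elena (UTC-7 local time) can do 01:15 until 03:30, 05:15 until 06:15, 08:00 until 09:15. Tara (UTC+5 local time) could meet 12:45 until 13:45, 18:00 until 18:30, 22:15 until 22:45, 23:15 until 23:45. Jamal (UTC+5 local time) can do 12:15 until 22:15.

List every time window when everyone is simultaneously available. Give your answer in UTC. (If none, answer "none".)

Elena in UTC: 08:15-10:30, 12:15-13:15, 15:00-16:15 (add 7h to convert from UTC-7).
Tara in UTC: 07:45-08:45, 13:00-13:30, 17:15-17:45, 18:15-18:45 (subtract 5h to convert from UTC+5).
Jamal in UTC: 07:15-17:15 (subtract 5h to convert from UTC+5).
Elena ∩ Tara: 08:15-08:45, 13:00-13:15.
Elena ∩ Tara ∩ Jamal: 08:15-08:45, 13:00-13:15.

08:15-08:45, 13:00-13:15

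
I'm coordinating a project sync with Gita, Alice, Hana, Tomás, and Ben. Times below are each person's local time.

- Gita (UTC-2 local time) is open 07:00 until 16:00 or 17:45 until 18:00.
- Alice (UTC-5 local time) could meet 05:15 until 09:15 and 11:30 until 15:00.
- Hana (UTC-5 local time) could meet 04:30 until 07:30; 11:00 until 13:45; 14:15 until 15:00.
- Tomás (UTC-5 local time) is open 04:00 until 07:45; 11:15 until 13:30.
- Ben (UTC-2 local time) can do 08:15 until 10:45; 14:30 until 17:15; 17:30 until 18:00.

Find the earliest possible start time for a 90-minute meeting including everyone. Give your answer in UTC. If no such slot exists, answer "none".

Gita in UTC: 09:00-18:00, 19:45-20:00 (add 2h to convert from UTC-2).
Alice in UTC: 10:15-14:15, 16:30-20:00 (add 5h to convert from UTC-5).
Hana in UTC: 09:30-12:30, 16:00-18:45, 19:15-20:00 (add 5h to convert from UTC-5).
Tomás in UTC: 09:00-12:45, 16:15-18:30 (add 5h to convert from UTC-5).
Ben in UTC: 10:15-12:45, 16:30-19:15, 19:30-20:00 (add 2h to convert from UTC-2).
Gita ∩ Alice: 10:15-14:15, 16:30-18:00, 19:45-20:00.
Gita ∩ Alice ∩ Hana: 10:15-12:30, 16:30-18:00, 19:45-20:00.
Gita ∩ Alice ∩ Hana ∩ Tomás: 10:15-12:30, 16:30-18:00.
Gita ∩ Alice ∩ Hana ∩ Tomás ∩ Ben: 10:15-12:30, 16:30-18:00.
Those are the intersection windows.
The first common window of at least 90 minutes is 10:15-12:30, so the earliest start is 10:15.

10:15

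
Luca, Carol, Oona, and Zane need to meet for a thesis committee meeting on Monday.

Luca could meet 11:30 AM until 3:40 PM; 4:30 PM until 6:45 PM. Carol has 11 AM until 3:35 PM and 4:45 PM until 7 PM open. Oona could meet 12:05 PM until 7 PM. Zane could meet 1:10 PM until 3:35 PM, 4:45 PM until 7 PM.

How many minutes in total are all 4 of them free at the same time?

265

Luca ∩ Carol: 11:30-15:35, 16:45-18:45.
Luca ∩ Carol ∩ Oona: 12:05-15:35, 16:45-18:45.
Luca ∩ Carol ∩ Oona ∩ Zane: 13:10-15:35, 16:45-18:45.
So the common availability across everyone is 13:10-15:35, 16:45-18:45.
Summing the common windows: 145 + 120 = 265 minutes.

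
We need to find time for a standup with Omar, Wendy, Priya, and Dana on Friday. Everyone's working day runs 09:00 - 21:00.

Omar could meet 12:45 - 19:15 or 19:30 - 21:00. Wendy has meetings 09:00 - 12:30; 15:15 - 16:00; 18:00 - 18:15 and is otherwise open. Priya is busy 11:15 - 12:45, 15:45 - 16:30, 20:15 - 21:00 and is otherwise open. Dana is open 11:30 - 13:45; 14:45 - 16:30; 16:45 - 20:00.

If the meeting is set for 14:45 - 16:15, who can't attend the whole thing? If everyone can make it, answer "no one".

Priya, Wendy

Omar free: 12:45-19:15, 19:30-21:00.
Wendy free: 12:30-15:15, 16:00-18:00, 18:15-21:00 (invert busy blocks within the working day).
Priya free: 09:00-11:15, 12:45-15:45, 16:30-20:15 (invert busy blocks within the working day).
Dana free: 11:30-13:45, 14:45-16:30, 16:45-20:00.
Omar: free for 14:45-16:15. Wendy: not fully free for 14:45-16:15. Priya: not fully free for 14:45-16:15. Dana: free for 14:45-16:15.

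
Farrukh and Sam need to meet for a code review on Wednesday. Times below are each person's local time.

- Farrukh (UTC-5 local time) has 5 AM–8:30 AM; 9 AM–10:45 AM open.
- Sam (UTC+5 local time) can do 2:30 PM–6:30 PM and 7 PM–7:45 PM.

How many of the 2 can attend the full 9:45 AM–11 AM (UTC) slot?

Farrukh in UTC: 10:00-13:30, 14:00-15:45 (add 5h to convert from UTC-5).
Sam in UTC: 09:30-13:30, 14:00-14:45 (subtract 5h to convert from UTC+5).
Sam can make the full 09:45-11:00 slot — that's 1.

1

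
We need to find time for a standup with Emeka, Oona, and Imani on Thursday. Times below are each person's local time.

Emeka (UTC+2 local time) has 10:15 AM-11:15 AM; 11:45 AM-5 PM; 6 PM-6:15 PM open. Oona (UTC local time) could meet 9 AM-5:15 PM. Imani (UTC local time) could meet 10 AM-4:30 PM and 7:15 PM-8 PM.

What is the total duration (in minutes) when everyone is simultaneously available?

315

Emeka in UTC: 08:15-09:15, 09:45-15:00, 16:00-16:15 (subtract 2h to convert from UTC+2).
Oona in UTC: 09:00-17:15.
Imani in UTC: 10:00-16:30, 19:15-20:00.
Emeka ∩ Oona: 09:00-09:15, 09:45-15:00, 16:00-16:15.
Emeka ∩ Oona ∩ Imani: 10:00-15:00, 16:00-16:15.
Summing the common windows: 300 + 15 = 315 minutes.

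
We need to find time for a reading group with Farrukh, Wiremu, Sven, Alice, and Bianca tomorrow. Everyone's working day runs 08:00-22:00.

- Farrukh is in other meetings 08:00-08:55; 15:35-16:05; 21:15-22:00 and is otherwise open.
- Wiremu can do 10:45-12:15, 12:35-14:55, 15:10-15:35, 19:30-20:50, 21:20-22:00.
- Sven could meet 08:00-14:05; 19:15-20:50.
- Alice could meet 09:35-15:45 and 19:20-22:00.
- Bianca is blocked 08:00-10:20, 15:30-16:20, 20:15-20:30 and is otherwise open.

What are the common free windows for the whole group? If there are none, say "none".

Farrukh free: 08:55-15:35, 16:05-21:15 (invert busy blocks within the working day).
Wiremu free: 10:45-12:15, 12:35-14:55, 15:10-15:35, 19:30-20:50, 21:20-22:00.
Sven free: 08:00-14:05, 19:15-20:50.
Alice free: 09:35-15:45, 19:20-22:00.
Bianca free: 10:20-15:30, 16:20-20:15, 20:30-22:00 (invert busy blocks within the working day).
Farrukh ∩ Wiremu: 10:45-12:15, 12:35-14:55, 15:10-15:35, 19:30-20:50.
Farrukh ∩ Wiremu ∩ Sven: 10:45-12:15, 12:35-14:05, 19:30-20:50.
Farrukh ∩ Wiremu ∩ Sven ∩ Alice: 10:45-12:15, 12:35-14:05, 19:30-20:50.
Farrukh ∩ Wiremu ∩ Sven ∩ Alice ∩ Bianca: 10:45-12:15, 12:35-14:05, 19:30-20:15, 20:30-20:50.

10:45-12:15, 12:35-14:05, 19:30-20:15, 20:30-20:50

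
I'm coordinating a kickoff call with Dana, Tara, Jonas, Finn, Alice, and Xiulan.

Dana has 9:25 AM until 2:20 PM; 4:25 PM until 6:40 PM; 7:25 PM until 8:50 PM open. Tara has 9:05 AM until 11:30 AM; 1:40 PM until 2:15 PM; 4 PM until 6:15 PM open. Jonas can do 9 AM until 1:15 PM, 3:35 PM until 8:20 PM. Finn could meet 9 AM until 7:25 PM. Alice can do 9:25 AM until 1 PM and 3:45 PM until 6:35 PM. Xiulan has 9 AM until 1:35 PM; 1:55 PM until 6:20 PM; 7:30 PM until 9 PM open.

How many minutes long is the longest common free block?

Dana ∩ Tara: 09:25-11:30, 13:40-14:15, 16:25-18:15.
Dana ∩ Tara ∩ Jonas: 09:25-11:30, 16:25-18:15.
Dana ∩ Tara ∩ Jonas ∩ Finn: 09:25-11:30, 16:25-18:15.
Dana ∩ Tara ∩ Jonas ∩ Finn ∩ Alice: 09:25-11:30, 16:25-18:15.
Dana ∩ Tara ∩ Jonas ∩ Finn ∩ Alice ∩ Xiulan: 09:25-11:30, 16:25-18:15.
The longest is 09:25-11:30 at 125 minutes.

125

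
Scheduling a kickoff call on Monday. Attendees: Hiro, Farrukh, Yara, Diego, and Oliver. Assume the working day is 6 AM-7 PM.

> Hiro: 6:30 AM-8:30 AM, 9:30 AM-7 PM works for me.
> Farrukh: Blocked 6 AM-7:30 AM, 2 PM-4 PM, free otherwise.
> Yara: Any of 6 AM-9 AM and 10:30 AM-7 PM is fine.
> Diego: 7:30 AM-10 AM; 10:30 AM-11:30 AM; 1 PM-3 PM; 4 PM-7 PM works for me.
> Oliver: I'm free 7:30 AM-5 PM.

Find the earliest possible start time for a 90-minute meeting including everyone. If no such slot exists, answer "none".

Hiro free: 06:30-08:30, 09:30-19:00.
Farrukh free: 07:30-14:00, 16:00-19:00 (invert busy blocks within the working day).
Yara free: 06:00-09:00, 10:30-19:00.
Diego free: 07:30-10:00, 10:30-11:30, 13:00-15:00, 16:00-19:00.
Oliver free: 07:30-17:00.
Hiro ∩ Farrukh: 07:30-08:30, 09:30-14:00, 16:00-19:00.
Hiro ∩ Farrukh ∩ Yara: 07:30-08:30, 10:30-14:00, 16:00-19:00.
Hiro ∩ Farrukh ∩ Yara ∩ Diego: 07:30-08:30, 10:30-11:30, 13:00-14:00, 16:00-19:00.
Hiro ∩ Farrukh ∩ Yara ∩ Diego ∩ Oliver: 07:30-08:30, 10:30-11:30, 13:00-14:00, 16:00-17:00.
No common window is at least 90 minutes long.

none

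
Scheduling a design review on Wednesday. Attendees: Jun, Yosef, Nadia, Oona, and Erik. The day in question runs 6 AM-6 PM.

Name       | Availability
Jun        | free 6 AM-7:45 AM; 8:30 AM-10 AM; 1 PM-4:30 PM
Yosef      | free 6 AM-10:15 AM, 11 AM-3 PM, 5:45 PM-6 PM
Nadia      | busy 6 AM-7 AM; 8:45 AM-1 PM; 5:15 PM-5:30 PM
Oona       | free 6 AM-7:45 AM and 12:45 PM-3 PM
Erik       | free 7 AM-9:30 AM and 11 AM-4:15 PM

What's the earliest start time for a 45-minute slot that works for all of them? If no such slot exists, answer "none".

Jun free: 06:00-07:45, 08:30-10:00, 13:00-16:30.
Yosef free: 06:00-10:15, 11:00-15:00, 17:45-18:00.
Nadia free: 07:00-08:45, 13:00-17:15, 17:30-18:00 (invert busy blocks within the working day).
Oona free: 06:00-07:45, 12:45-15:00.
Erik free: 07:00-09:30, 11:00-16:15.
Jun ∩ Yosef: 06:00-07:45, 08:30-10:00, 13:00-15:00.
Jun ∩ Yosef ∩ Nadia: 07:00-07:45, 08:30-08:45, 13:00-15:00.
Jun ∩ Yosef ∩ Nadia ∩ Oona: 07:00-07:45, 13:00-15:00.
Jun ∩ Yosef ∩ Nadia ∩ Oona ∩ Erik: 07:00-07:45, 13:00-15:00.
Those are the intersection windows.
The first common window of at least 45 minutes is 07:00-07:45, so the earliest start is 07:00.

07:00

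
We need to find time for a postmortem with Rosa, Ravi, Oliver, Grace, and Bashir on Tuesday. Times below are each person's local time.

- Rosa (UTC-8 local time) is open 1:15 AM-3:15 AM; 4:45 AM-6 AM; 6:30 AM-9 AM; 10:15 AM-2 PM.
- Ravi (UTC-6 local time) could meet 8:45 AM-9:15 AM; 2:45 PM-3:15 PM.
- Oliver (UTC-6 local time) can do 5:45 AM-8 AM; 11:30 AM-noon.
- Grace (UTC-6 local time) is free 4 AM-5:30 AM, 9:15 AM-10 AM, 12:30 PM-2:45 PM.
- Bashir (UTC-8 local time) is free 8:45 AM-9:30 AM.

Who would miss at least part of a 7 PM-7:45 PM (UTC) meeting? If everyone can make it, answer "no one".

Rosa in UTC: 09:15-11:15, 12:45-14:00, 14:30-17:00, 18:15-22:00 (add 8h to convert from UTC-8).
Ravi in UTC: 14:45-15:15, 20:45-21:15 (add 6h to convert from UTC-6).
Oliver in UTC: 11:45-14:00, 17:30-18:00 (add 6h to convert from UTC-6).
Grace in UTC: 10:00-11:30, 15:15-16:00, 18:30-20:45 (add 6h to convert from UTC-6).
Bashir in UTC: 16:45-17:30 (add 8h to convert from UTC-8).
Rosa: free for 19:00-19:45. Ravi: not fully free for 19:00-19:45. Oliver: not fully free for 19:00-19:45. Grace: free for 19:00-19:45. Bashir: not fully free for 19:00-19:45.

Bashir, Oliver, Ravi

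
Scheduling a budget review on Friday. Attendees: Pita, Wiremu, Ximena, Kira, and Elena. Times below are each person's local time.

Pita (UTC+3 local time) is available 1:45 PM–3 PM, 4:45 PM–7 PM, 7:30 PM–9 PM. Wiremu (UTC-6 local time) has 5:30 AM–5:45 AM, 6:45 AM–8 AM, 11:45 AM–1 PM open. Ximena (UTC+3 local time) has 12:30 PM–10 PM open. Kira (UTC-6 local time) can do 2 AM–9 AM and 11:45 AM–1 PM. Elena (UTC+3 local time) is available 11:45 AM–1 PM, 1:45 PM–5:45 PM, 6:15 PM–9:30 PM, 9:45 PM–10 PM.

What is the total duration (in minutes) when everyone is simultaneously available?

45

Pita in UTC: 10:45-12:00, 13:45-16:00, 16:30-18:00 (subtract 3h to convert from UTC+3).
Wiremu in UTC: 11:30-11:45, 12:45-14:00, 17:45-19:00 (add 6h to convert from UTC-6).
Ximena in UTC: 09:30-19:00 (subtract 3h to convert from UTC+3).
Kira in UTC: 08:00-15:00, 17:45-19:00 (add 6h to convert from UTC-6).
Elena in UTC: 08:45-10:00, 10:45-14:45, 15:15-18:30, 18:45-19:00 (subtract 3h to convert from UTC+3).
Pita ∩ Wiremu: 11:30-11:45, 13:45-14:00, 17:45-18:00.
Pita ∩ Wiremu ∩ Ximena: 11:30-11:45, 13:45-14:00, 17:45-18:00.
Pita ∩ Wiremu ∩ Ximena ∩ Kira: 11:30-11:45, 13:45-14:00, 17:45-18:00.
Pita ∩ Wiremu ∩ Ximena ∩ Kira ∩ Elena: 11:30-11:45, 13:45-14:00, 17:45-18:00.
Summing the common windows: 15 + 15 + 15 = 45 minutes.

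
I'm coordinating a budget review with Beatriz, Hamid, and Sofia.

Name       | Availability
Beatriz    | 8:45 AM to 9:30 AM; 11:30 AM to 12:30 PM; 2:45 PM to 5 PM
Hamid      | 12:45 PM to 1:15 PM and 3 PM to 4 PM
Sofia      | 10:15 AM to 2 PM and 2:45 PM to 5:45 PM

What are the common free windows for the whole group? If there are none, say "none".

Beatriz ∩ Hamid: 15:00-16:00.
Beatriz ∩ Hamid ∩ Sofia: 15:00-16:00.

15:00-16:00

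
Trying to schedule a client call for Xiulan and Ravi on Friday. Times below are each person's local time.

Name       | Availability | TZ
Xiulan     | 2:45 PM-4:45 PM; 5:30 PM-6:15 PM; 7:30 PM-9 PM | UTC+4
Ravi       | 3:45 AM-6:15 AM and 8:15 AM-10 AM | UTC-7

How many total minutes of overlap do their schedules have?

210

Xiulan in UTC: 10:45-12:45, 13:30-14:15, 15:30-17:00 (subtract 4h to convert from UTC+4).
Ravi in UTC: 10:45-13:15, 15:15-17:00 (add 7h to convert from UTC-7).
Xiulan ∩ Ravi: 10:45-12:45, 15:30-17:00.
So the common availability across everyone is 10:45-12:45, 15:30-17:00.
Summing the common windows: 120 + 90 = 210 minutes.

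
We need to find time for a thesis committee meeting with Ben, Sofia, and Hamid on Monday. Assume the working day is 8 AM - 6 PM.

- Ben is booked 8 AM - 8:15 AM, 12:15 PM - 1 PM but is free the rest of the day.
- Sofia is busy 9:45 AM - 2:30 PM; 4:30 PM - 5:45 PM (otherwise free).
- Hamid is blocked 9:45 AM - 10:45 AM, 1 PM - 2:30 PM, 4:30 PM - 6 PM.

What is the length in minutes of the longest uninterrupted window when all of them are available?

Ben free: 08:15-12:15, 13:00-18:00 (invert busy blocks within the working day).
Sofia free: 08:00-09:45, 14:30-16:30, 17:45-18:00 (invert busy blocks within the working day).
Hamid free: 08:00-09:45, 10:45-13:00, 14:30-16:30 (invert busy blocks within the working day).
Ben ∩ Sofia: 08:15-09:45, 14:30-16:30, 17:45-18:00.
Ben ∩ Sofia ∩ Hamid: 08:15-09:45, 14:30-16:30.
The longest is 14:30-16:30 at 120 minutes.

120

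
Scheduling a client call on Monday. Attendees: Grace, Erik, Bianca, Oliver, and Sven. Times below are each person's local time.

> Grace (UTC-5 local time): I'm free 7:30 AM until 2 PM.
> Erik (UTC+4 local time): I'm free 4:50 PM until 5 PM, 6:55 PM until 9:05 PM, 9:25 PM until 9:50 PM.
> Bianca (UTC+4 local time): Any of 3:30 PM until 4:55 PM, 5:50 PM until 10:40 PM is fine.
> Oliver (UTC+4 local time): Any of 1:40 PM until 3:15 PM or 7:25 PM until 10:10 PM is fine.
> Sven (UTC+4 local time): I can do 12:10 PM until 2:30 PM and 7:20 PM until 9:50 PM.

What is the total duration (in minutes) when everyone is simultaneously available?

Grace in UTC: 12:30-19:00 (add 5h to convert from UTC-5).
Erik in UTC: 12:50-13:00, 14:55-17:05, 17:25-17:50 (subtract 4h to convert from UTC+4).
Bianca in UTC: 11:30-12:55, 13:50-18:40 (subtract 4h to convert from UTC+4).
Oliver in UTC: 09:40-11:15, 15:25-18:10 (subtract 4h to convert from UTC+4).
Sven in UTC: 08:10-10:30, 15:20-17:50 (subtract 4h to convert from UTC+4).
Grace ∩ Erik: 12:50-13:00, 14:55-17:05, 17:25-17:50.
Grace ∩ Erik ∩ Bianca: 12:50-12:55, 14:55-17:05, 17:25-17:50.
Grace ∩ Erik ∩ Bianca ∩ Oliver: 15:25-17:05, 17:25-17:50.
Grace ∩ Erik ∩ Bianca ∩ Oliver ∩ Sven: 15:25-17:05, 17:25-17:50.
Summing the common windows: 100 + 25 = 125 minutes.

125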